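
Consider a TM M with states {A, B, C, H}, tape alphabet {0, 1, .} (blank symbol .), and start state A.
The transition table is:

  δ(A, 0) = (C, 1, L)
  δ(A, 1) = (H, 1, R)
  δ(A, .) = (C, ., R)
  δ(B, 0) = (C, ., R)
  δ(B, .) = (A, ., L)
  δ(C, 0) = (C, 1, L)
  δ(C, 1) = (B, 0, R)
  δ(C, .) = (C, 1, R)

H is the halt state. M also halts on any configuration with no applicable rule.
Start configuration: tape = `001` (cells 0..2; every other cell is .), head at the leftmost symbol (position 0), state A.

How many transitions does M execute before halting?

A | .[0]01.   read 0 → write 1, move L, go to C
C | [.]101.   read . → write 1, move R, go to C
C | 1[1]01.   read 1 → write 0, move R, go to B
B | 10[0]1.   read 0 → write ., move R, go to C
C | 10.[1].   read 1 → write 0, move R, go to B
B | 10.0[.]   read . → write ., move L, go to A
A | 10.[0].   read 0 → write 1, move L, go to C
C | 10[.]1.   read . → write 1, move R, go to C
C | 101[1].   read 1 → write 0, move R, go to B
B | 1010[.]   read . → write ., move L, go to A
A | 101[0].   read 0 → write 1, move L, go to C
C | 10[1]1.   read 1 → write 0, move R, go to B
B | 100[1].
M halts after 12 transitions.

12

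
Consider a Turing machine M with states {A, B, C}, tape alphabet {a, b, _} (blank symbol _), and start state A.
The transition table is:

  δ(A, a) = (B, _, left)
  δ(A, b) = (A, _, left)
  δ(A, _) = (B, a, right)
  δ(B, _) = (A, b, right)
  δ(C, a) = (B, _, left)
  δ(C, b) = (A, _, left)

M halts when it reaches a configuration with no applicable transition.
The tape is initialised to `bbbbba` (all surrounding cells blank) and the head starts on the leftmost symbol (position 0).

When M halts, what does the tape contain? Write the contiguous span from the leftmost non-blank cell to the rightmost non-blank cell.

A | __[b]bbbba   read b → write _, move left, go to A
A | _[_]_bbbba   read _ → write a, move right, go to B
B | _a[_]bbbba   read _ → write b, move right, go to A
A | _ab[b]bbba   read b → write _, move left, go to A
A | _a[b]_bbba   read b → write _, move left, go to A
A | _[a]__bbba   read a → write _, move left, go to B
B | [_]___bbba   read _ → write b, move right, go to A
A | b[_]__bbba   read _ → write a, move right, go to B
B | ba[_]_bbba   read _ → write b, move right, go to A
A | bab[_]bbba   read _ → write a, move right, go to B
B | baba[b]bba
The non-blank tape span at halt is bababbba.

bababbba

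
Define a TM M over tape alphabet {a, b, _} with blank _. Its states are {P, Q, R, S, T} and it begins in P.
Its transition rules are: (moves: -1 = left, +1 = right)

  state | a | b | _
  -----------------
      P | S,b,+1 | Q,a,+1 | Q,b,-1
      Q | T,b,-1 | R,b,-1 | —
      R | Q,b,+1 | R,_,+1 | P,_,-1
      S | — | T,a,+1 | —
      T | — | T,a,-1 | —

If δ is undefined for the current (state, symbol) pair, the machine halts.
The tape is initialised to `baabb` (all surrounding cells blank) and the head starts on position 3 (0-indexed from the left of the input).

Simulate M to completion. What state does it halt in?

state=P head=3 tape=baa[b]b_   (P,b)→(Q,a,+1)
state=Q head=4 tape=baaa[b]_   (Q,b)→(R,b,-1)
state=R head=3 tape=baa[a]b_   (R,a)→(Q,b,+1)
state=Q head=4 tape=baab[b]_   (Q,b)→(R,b,-1)
state=R head=3 tape=baa[b]b_   (R,b)→(R,_,+1)
state=R head=4 tape=baa_[b]_   (R,b)→(R,_,+1)
state=R head=5 tape=baa__[_]   (R,_)→(P,_,-1)
state=P head=4 tape=baa_[_]_   (P,_)→(Q,b,-1)
state=Q head=3 tape=baa[_]b_
No transition is defined for (Q, _); M halts in state Q.

Q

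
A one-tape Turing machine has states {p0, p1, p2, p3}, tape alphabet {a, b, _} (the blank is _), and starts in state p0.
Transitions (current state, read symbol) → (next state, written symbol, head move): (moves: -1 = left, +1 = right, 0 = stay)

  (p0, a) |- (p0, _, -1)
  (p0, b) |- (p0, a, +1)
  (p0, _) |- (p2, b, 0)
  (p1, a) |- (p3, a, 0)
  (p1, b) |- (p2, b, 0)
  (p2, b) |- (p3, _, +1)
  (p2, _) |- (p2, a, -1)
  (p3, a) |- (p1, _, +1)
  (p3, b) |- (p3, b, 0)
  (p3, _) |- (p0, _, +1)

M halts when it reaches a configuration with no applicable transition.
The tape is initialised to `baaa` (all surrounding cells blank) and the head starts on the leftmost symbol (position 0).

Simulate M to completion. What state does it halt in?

p0 | _[b]aaa_   read b → write a, move +1, go to p0
p0 | _a[a]aa_   read a → write _, move -1, go to p0
p0 | _[a]_aa_   read a → write _, move -1, go to p0
p0 | [_]__aa_   read _ → write b, move 0, go to p2
p2 | [b]__aa_   read b → write _, move +1, go to p3
p3 | _[_]_aa_   read _ → write _, move +1, go to p0
p0 | __[_]aa_   read _ → write b, move 0, go to p2
p2 | __[b]aa_   read b → write _, move +1, go to p3
p3 | ___[a]a_   read a → write _, move +1, go to p1
p1 | ____[a]_   read a → write a, move 0, go to p3
p3 | ____[a]_   read a → write _, move +1, go to p1
p1 | _____[_]
No transition is defined for (p1, _); M halts in state p1.

p1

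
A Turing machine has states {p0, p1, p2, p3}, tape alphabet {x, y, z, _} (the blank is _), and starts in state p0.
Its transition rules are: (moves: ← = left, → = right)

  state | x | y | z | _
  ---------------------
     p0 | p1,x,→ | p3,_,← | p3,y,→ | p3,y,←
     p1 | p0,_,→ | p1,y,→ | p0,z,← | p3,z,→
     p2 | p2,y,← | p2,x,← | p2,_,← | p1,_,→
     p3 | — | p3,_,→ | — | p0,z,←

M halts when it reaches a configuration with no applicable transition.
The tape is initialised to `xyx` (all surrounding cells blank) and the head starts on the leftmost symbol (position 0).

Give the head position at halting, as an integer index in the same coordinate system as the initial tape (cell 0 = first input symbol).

state=p0 head=0 tape=[x]yx_   (p0,x)→(p1,x,→)
state=p1 head=1 tape=x[y]x_   (p1,y)→(p1,y,→)
state=p1 head=2 tape=xy[x]_   (p1,x)→(p0,_,→)
state=p0 head=3 tape=xy_[_]   (p0,_)→(p3,y,←)
state=p3 head=2 tape=xy[_]y   (p3,_)→(p0,z,←)
state=p0 head=1 tape=x[y]zy   (p0,y)→(p3,_,←)
state=p3 head=0 tape=[x]_zy
At halt the head is at cell 0.

0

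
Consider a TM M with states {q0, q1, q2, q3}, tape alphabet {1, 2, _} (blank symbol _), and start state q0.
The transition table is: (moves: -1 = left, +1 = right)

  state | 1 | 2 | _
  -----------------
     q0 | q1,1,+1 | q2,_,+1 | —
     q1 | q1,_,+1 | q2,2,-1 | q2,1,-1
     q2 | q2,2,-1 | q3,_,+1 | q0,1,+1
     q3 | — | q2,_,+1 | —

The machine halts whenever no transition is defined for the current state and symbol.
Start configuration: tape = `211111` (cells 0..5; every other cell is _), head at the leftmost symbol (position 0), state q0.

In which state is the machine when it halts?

q0

state=q0 head=0 tape=[2]11111__   (q0,2)→(q2,_,+1)
state=q2 head=1 tape=_[1]1111__   (q2,1)→(q2,2,-1)
state=q2 head=0 tape=[_]21111__   (q2,_)→(q0,1,+1)
state=q0 head=1 tape=1[2]1111__   (q0,2)→(q2,_,+1)
state=q2 head=2 tape=1_[1]111__   (q2,1)→(q2,2,-1)
state=q2 head=1 tape=1[_]2111__   (q2,_)→(q0,1,+1)
state=q0 head=2 tape=11[2]111__   (q0,2)→(q2,_,+1)
state=q2 head=3 tape=11_[1]11__   (q2,1)→(q2,2,-1)
state=q2 head=2 tape=11[_]211__   (q2,_)→(q0,1,+1)
state=q0 head=3 tape=111[2]11__   (q0,2)→(q2,_,+1)
state=q2 head=4 tape=111_[1]1__   (q2,1)→(q2,2,-1)
state=q2 head=3 tape=111[_]21__   (q2,_)→(q0,1,+1)
state=q0 head=4 tape=1111[2]1__   (q0,2)→(q2,_,+1)
state=q2 head=5 tape=1111_[1]__   (q2,1)→(q2,2,-1)
state=q2 head=4 tape=1111[_]2__   (q2,_)→(q0,1,+1)
state=q0 head=5 tape=11111[2]__   (q0,2)→(q2,_,+1)
state=q2 head=6 tape=11111_[_]_   (q2,_)→(q0,1,+1)
state=q0 head=7 tape=11111_1[_]
No transition is defined for (q0, _); M halts in state q0.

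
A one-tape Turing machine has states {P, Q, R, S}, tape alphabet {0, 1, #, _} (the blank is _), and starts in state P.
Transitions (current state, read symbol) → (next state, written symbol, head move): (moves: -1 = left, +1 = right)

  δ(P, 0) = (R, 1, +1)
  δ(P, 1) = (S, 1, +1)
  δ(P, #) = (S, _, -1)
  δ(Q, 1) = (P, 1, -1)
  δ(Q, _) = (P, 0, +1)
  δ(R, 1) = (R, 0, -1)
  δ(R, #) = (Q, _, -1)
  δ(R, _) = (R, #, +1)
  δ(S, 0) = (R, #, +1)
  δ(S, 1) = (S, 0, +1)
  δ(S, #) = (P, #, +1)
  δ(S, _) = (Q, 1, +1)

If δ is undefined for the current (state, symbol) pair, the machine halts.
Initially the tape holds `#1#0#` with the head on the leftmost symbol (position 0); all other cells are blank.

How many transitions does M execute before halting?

16

P | _[#]1#0#__   read # → write _, move -1, go to S
S | [_]_1#0#__   read _ → write 1, move +1, go to Q
Q | 1[_]1#0#__   read _ → write 0, move +1, go to P
P | 10[1]#0#__   read 1 → write 1, move +1, go to S
S | 101[#]0#__   read # → write #, move +1, go to P
P | 101#[0]#__   read 0 → write 1, move +1, go to R
R | 101#1[#]__   read # → write _, move -1, go to Q
Q | 101#[1]___   read 1 → write 1, move -1, go to P
P | 101[#]1___   read # → write _, move -1, go to S
S | 10[1]_1___   read 1 → write 0, move +1, go to S
S | 100[_]1___   read _ → write 1, move +1, go to Q
Q | 1001[1]___   read 1 → write 1, move -1, go to P
P | 100[1]1___   read 1 → write 1, move +1, go to S
S | 1001[1]___   read 1 → write 0, move +1, go to S
S | 10010[_]__   read _ → write 1, move +1, go to Q
Q | 100101[_]_   read _ → write 0, move +1, go to P
P | 1001010[_]
M halts after 16 transitions.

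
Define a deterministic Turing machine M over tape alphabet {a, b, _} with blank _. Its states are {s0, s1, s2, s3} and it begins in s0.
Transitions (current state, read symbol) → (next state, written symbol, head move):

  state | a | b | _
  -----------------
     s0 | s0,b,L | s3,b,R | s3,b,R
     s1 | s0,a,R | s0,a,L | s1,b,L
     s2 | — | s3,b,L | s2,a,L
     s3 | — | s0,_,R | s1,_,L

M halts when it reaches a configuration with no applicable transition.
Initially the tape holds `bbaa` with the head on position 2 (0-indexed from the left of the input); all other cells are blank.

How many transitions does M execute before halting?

10

state=s0 head=2 tape=bb[a]a__   (s0,a)→(s0,b,L)
state=s0 head=1 tape=b[b]ba__   (s0,b)→(s3,b,R)
state=s3 head=2 tape=bb[b]a__   (s3,b)→(s0,_,R)
state=s0 head=3 tape=bb_[a]__   (s0,a)→(s0,b,L)
state=s0 head=2 tape=bb[_]b__   (s0,_)→(s3,b,R)
state=s3 head=3 tape=bbb[b]__   (s3,b)→(s0,_,R)
state=s0 head=4 tape=bbb_[_]_   (s0,_)→(s3,b,R)
state=s3 head=5 tape=bbb_b[_]   (s3,_)→(s1,_,L)
state=s1 head=4 tape=bbb_[b]_   (s1,b)→(s0,a,L)
state=s0 head=3 tape=bbb[_]a_   (s0,_)→(s3,b,R)
state=s3 head=4 tape=bbbb[a]_
M halts after 10 transitions.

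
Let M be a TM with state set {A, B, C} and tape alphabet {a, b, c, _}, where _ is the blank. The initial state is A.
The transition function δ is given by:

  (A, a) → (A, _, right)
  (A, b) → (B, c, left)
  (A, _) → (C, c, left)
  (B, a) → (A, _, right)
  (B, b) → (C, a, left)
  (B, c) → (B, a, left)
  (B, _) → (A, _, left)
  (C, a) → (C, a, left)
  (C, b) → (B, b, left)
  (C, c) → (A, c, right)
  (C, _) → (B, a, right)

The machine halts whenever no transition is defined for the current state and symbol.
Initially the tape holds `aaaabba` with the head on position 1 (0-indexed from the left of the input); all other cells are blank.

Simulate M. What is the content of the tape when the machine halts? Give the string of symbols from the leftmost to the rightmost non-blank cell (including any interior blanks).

A | a[a]aabba   read a → write _, move right, go to A
A | a_[a]abba   read a → write _, move right, go to A
A | a__[a]bba   read a → write _, move right, go to A
A | a___[b]ba   read b → write c, move left, go to B
B | a__[_]cba   read _ → write _, move left, go to A
A | a_[_]_cba   read _ → write c, move left, go to C
C | a[_]c_cba   read _ → write a, move right, go to B
B | aa[c]_cba   read c → write a, move left, go to B
B | a[a]a_cba   read a → write _, move right, go to A
A | a_[a]_cba   read a → write _, move right, go to A
A | a__[_]cba   read _ → write c, move left, go to C
C | a_[_]ccba   read _ → write a, move right, go to B
B | a_a[c]cba   read c → write a, move left, go to B
B | a_[a]acba   read a → write _, move right, go to A
A | a__[a]cba   read a → write _, move right, go to A
A | a___[c]ba
The non-blank tape span at halt is a___cba.

a___cba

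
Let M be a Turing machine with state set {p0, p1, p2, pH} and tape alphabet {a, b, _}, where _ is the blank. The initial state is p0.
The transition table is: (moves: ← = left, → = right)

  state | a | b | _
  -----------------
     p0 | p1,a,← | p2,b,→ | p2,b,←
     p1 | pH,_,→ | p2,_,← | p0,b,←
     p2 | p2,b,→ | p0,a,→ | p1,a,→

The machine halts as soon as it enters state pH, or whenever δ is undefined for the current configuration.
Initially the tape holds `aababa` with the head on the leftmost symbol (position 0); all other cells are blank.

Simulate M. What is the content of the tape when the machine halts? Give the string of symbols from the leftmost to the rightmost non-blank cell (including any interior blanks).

bba_ababa

p0 | ___[a]ababa   read a → write a, move ←, go to p1
p1 | __[_]aababa   read _ → write b, move ←, go to p0
p0 | _[_]baababa   read _ → write b, move ←, go to p2
p2 | [_]bbaababa   read _ → write a, move →, go to p1
p1 | a[b]baababa   read b → write _, move ←, go to p2
p2 | [a]_baababa   read a → write b, move →, go to p2
p2 | b[_]baababa   read _ → write a, move →, go to p1
p1 | ba[b]aababa   read b → write _, move ←, go to p2
p2 | b[a]_aababa   read a → write b, move →, go to p2
p2 | bb[_]aababa   read _ → write a, move →, go to p1
p1 | bba[a]ababa   read a → write _, move →, go to pH
pH | bba_[a]baba
The non-blank tape span at halt is bba_ababa.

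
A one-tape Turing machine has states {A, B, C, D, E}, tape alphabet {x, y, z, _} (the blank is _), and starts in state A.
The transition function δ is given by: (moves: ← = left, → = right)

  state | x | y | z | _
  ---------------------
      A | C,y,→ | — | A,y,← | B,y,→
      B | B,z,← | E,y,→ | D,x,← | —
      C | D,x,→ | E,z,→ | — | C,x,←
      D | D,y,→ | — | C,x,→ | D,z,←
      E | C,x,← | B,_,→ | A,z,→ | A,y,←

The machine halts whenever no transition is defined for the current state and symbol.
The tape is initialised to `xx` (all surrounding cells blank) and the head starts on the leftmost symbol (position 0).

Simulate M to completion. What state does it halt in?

A | [x]x___   read x → write y, move →, go to C
C | y[x]___   read x → write x, move →, go to D
D | yx[_]__   read _ → write z, move ←, go to D
D | y[x]z__   read x → write y, move →, go to D
D | yy[z]__   read z → write x, move →, go to C
C | yyx[_]_   read _ → write x, move ←, go to C
C | yy[x]x_   read x → write x, move →, go to D
D | yyx[x]_   read x → write y, move →, go to D
D | yyxy[_]   read _ → write z, move ←, go to D
D | yyx[y]z
No transition is defined for (D, y); M halts in state D.

D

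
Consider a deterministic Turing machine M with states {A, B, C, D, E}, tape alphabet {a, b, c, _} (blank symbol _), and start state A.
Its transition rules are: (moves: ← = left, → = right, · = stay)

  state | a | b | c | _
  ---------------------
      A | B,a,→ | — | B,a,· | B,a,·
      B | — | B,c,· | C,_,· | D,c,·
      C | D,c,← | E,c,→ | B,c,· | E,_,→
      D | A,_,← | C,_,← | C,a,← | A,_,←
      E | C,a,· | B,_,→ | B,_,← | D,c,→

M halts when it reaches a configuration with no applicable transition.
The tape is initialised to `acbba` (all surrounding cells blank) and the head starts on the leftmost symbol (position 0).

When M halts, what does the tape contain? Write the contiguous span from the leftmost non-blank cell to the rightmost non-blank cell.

a_a_c

state=A head=0 tape=[a]cbba   (A,a)→(B,a,→)
state=B head=1 tape=a[c]bba   (B,c)→(C,_,·)
state=C head=1 tape=a[_]bba   (C,_)→(E,_,→)
state=E head=2 tape=a_[b]ba   (E,b)→(B,_,→)
state=B head=3 tape=a__[b]a   (B,b)→(B,c,·)
state=B head=3 tape=a__[c]a   (B,c)→(C,_,·)
state=C head=3 tape=a__[_]a   (C,_)→(E,_,→)
state=E head=4 tape=a___[a]   (E,a)→(C,a,·)
state=C head=4 tape=a___[a]   (C,a)→(D,c,←)
state=D head=3 tape=a__[_]c   (D,_)→(A,_,←)
state=A head=2 tape=a_[_]_c   (A,_)→(B,a,·)
state=B head=2 tape=a_[a]_c
The non-blank tape span at halt is a_a_c.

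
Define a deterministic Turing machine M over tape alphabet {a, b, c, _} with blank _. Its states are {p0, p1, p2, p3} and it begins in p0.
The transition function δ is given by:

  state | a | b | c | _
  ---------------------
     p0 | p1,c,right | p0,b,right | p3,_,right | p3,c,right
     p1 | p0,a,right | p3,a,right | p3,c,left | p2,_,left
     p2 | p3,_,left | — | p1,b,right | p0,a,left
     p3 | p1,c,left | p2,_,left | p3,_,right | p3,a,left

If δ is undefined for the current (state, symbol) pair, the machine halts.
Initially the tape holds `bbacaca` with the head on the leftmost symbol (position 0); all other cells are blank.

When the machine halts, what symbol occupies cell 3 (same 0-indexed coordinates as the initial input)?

_

p0 | [b]bacaca   read b → write b, move right, go to p0
p0 | b[b]acaca   read b → write b, move right, go to p0
p0 | bb[a]caca   read a → write c, move right, go to p1
p1 | bbc[c]aca   read c → write c, move left, go to p3
p3 | bb[c]caca   read c → write _, move right, go to p3
p3 | bb_[c]aca   read c → write _, move right, go to p3
p3 | bb__[a]ca   read a → write c, move left, go to p1
p1 | bb_[_]cca   read _ → write _, move left, go to p2
p2 | bb[_]_cca   read _ → write a, move left, go to p0
p0 | b[b]a_cca   read b → write b, move right, go to p0
p0 | bb[a]_cca   read a → write c, move right, go to p1
p1 | bbc[_]cca   read _ → write _, move left, go to p2
p2 | bb[c]_cca   read c → write b, move right, go to p1
p1 | bbb[_]cca   read _ → write _, move left, go to p2
p2 | bb[b]_cca
Cell 3 holds _ when M halts.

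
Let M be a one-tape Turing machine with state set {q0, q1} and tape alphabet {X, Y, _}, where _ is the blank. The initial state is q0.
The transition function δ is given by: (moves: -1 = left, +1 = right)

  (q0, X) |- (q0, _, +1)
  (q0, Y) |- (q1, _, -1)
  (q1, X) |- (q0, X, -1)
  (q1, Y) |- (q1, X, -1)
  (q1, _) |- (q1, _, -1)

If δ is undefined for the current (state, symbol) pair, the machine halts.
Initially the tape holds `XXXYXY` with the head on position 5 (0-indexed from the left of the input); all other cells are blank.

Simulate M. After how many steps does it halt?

state=q0 head=5 tape=XXXYX[Y]   (q0,Y)→(q1,_,-1)
state=q1 head=4 tape=XXXY[X]_   (q1,X)→(q0,X,-1)
state=q0 head=3 tape=XXX[Y]X_   (q0,Y)→(q1,_,-1)
state=q1 head=2 tape=XX[X]_X_   (q1,X)→(q0,X,-1)
state=q0 head=1 tape=X[X]X_X_   (q0,X)→(q0,_,+1)
state=q0 head=2 tape=X_[X]_X_   (q0,X)→(q0,_,+1)
state=q0 head=3 tape=X__[_]X_
M halts after 6 transitions.

6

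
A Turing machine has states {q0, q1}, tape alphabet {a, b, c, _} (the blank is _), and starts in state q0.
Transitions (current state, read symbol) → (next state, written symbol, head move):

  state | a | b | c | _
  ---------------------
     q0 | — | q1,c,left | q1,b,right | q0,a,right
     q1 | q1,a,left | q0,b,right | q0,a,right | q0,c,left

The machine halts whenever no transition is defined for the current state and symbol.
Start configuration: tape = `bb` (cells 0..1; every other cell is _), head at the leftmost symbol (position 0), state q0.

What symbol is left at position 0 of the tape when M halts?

a

q0 | __[b]b   read b → write c, move left, go to q1
q1 | _[_]cb   read _ → write c, move left, go to q0
q0 | [_]ccb   read _ → write a, move right, go to q0
q0 | a[c]cb   read c → write b, move right, go to q1
q1 | ab[c]b   read c → write a, move right, go to q0
q0 | aba[b]   read b → write c, move left, go to q1
q1 | ab[a]c   read a → write a, move left, go to q1
q1 | a[b]ac   read b → write b, move right, go to q0
q0 | ab[a]c
Cell 0 holds a when M halts.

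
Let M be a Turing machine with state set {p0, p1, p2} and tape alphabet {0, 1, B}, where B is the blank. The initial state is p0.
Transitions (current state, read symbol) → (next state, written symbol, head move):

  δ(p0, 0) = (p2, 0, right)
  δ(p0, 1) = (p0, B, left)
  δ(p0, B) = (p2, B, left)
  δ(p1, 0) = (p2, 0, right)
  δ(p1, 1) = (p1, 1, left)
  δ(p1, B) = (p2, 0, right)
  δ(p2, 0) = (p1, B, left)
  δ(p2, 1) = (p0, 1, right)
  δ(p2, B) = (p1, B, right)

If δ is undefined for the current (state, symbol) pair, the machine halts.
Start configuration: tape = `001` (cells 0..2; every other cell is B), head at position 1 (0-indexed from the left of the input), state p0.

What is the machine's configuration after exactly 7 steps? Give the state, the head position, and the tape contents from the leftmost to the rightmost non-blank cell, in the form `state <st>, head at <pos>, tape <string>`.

state p2, head at 2, tape 001

state=p0 head=1 tape=0[0]1B   (p0,0)→(p2,0,right)
state=p2 head=2 tape=00[1]B   (p2,1)→(p0,1,right)
state=p0 head=3 tape=001[B]   (p0,B)→(p2,B,left)
state=p2 head=2 tape=00[1]B   (p2,1)→(p0,1,right)
state=p0 head=3 tape=001[B]   (p0,B)→(p2,B,left)
state=p2 head=2 tape=00[1]B   (p2,1)→(p0,1,right)
state=p0 head=3 tape=001[B]   (p0,B)→(p2,B,left)
state=p2 head=2 tape=00[1]B
After 7 steps: state p2, head at 2, tape 001.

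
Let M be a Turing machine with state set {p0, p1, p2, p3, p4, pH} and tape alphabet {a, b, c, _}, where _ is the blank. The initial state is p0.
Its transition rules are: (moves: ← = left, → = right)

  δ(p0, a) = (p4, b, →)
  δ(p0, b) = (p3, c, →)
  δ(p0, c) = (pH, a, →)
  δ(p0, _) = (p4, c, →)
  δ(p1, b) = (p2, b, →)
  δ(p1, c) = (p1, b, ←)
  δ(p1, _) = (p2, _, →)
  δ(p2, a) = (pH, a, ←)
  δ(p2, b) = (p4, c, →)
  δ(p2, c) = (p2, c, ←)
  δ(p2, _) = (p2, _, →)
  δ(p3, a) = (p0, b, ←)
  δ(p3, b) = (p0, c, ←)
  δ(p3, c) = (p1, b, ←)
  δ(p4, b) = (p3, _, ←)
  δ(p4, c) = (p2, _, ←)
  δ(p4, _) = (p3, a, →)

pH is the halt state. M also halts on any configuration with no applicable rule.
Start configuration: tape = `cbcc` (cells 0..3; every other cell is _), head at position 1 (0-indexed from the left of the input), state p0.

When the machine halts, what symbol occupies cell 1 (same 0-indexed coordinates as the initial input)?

state=p0 head=1 tape=_c[b]cc   (p0,b)→(p3,c,→)
state=p3 head=2 tape=_cc[c]c   (p3,c)→(p1,b,←)
state=p1 head=1 tape=_c[c]bc   (p1,c)→(p1,b,←)
state=p1 head=0 tape=_[c]bbc   (p1,c)→(p1,b,←)
state=p1 head=-1 tape=[_]bbbc   (p1,_)→(p2,_,→)
state=p2 head=0 tape=_[b]bbc   (p2,b)→(p4,c,→)
state=p4 head=1 tape=_c[b]bc   (p4,b)→(p3,_,←)
state=p3 head=0 tape=_[c]_bc   (p3,c)→(p1,b,←)
state=p1 head=-1 tape=[_]b_bc   (p1,_)→(p2,_,→)
state=p2 head=0 tape=_[b]_bc   (p2,b)→(p4,c,→)
state=p4 head=1 tape=_c[_]bc   (p4,_)→(p3,a,→)
state=p3 head=2 tape=_ca[b]c   (p3,b)→(p0,c,←)
state=p0 head=1 tape=_c[a]cc   (p0,a)→(p4,b,→)
state=p4 head=2 tape=_cb[c]c   (p4,c)→(p2,_,←)
state=p2 head=1 tape=_c[b]_c   (p2,b)→(p4,c,→)
state=p4 head=2 tape=_cc[_]c   (p4,_)→(p3,a,→)
state=p3 head=3 tape=_cca[c]   (p3,c)→(p1,b,←)
state=p1 head=2 tape=_cc[a]b
Cell 1 holds c when M halts.

c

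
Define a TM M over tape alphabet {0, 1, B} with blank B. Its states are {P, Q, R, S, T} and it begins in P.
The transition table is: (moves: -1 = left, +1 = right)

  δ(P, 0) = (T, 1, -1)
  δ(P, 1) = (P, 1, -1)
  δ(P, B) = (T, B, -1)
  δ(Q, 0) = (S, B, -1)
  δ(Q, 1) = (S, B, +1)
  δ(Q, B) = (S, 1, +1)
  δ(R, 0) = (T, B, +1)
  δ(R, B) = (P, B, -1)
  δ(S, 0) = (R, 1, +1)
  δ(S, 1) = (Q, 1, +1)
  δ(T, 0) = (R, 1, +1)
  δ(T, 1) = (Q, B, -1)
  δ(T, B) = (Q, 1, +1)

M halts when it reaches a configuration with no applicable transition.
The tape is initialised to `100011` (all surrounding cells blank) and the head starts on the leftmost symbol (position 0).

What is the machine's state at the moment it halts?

S

P | BB[1]00011   read 1 → write 1, move -1, go to P
P | B[B]100011   read B → write B, move -1, go to T
T | [B]B100011   read B → write 1, move +1, go to Q
Q | 1[B]100011   read B → write 1, move +1, go to S
S | 11[1]00011   read 1 → write 1, move +1, go to Q
Q | 111[0]0011   read 0 → write B, move -1, go to S
S | 11[1]B0011   read 1 → write 1, move +1, go to Q
Q | 111[B]0011   read B → write 1, move +1, go to S
S | 1111[0]011   read 0 → write 1, move +1, go to R
R | 11111[0]11   read 0 → write B, move +1, go to T
T | 11111B[1]1   read 1 → write B, move -1, go to Q
Q | 11111[B]B1   read B → write 1, move +1, go to S
S | 111111[B]1
No transition is defined for (S, B); M halts in state S.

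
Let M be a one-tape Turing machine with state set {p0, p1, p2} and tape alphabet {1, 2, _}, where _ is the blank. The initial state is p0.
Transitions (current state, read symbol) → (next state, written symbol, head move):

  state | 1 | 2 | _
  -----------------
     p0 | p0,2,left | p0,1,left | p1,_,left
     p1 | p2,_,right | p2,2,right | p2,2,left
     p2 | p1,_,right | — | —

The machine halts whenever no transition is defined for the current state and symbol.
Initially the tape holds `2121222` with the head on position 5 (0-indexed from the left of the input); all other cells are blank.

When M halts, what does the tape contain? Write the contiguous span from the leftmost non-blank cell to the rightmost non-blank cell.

2_1212112

state=p0 head=5 tape=___21212[2]2   (p0,2)→(p0,1,left)
state=p0 head=4 tape=___2121[2]12   (p0,2)→(p0,1,left)
state=p0 head=3 tape=___212[1]112   (p0,1)→(p0,2,left)
state=p0 head=2 tape=___21[2]2112   (p0,2)→(p0,1,left)
state=p0 head=1 tape=___2[1]12112   (p0,1)→(p0,2,left)
state=p0 head=0 tape=___[2]212112   (p0,2)→(p0,1,left)
state=p0 head=-1 tape=__[_]1212112   (p0,_)→(p1,_,left)
state=p1 head=-2 tape=_[_]_1212112   (p1,_)→(p2,2,left)
state=p2 head=-3 tape=[_]2_1212112
The non-blank tape span at halt is 2_1212112.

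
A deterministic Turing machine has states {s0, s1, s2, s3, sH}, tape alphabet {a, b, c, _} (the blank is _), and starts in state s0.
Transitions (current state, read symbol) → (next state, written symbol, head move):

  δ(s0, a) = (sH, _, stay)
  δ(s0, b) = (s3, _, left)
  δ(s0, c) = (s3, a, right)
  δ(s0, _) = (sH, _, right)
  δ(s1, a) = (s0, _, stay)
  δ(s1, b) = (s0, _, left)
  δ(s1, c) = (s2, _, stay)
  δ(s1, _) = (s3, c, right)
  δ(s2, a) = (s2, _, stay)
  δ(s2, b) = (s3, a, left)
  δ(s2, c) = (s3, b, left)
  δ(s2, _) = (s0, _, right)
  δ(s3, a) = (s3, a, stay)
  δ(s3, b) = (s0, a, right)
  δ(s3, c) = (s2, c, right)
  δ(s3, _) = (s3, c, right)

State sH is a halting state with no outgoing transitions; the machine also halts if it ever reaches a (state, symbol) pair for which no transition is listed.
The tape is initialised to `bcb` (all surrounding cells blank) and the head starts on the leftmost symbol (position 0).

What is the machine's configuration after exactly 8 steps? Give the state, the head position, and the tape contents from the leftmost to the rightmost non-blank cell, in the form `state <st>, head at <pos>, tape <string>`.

state s0, head at 3, tape ccc

state=s0 head=0 tape=_[b]cb_   (s0,b)→(s3,_,left)
state=s3 head=-1 tape=[_]_cb_   (s3,_)→(s3,c,right)
state=s3 head=0 tape=c[_]cb_   (s3,_)→(s3,c,right)
state=s3 head=1 tape=cc[c]b_   (s3,c)→(s2,c,right)
state=s2 head=2 tape=ccc[b]_   (s2,b)→(s3,a,left)
state=s3 head=1 tape=cc[c]a_   (s3,c)→(s2,c,right)
state=s2 head=2 tape=ccc[a]_   (s2,a)→(s2,_,stay)
state=s2 head=2 tape=ccc[_]_   (s2,_)→(s0,_,right)
state=s0 head=3 tape=ccc_[_]
After 8 steps: state s0, head at 3, tape ccc.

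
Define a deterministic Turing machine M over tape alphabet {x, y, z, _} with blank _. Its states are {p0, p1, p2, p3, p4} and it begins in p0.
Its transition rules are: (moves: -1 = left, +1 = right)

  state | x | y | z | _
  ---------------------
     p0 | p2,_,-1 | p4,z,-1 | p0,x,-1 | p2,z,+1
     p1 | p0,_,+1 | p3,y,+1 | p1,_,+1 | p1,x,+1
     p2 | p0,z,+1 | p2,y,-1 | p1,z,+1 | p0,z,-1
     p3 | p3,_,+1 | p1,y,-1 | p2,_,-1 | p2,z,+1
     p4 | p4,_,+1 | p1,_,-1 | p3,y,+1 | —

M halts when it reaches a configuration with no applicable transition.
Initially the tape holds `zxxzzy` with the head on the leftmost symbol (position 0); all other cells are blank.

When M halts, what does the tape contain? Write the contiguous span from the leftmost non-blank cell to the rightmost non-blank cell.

zzx_x_z

p0 | _[z]xxzzy   read z → write x, move -1, go to p0
p0 | [_]xxxzzy   read _ → write z, move +1, go to p2
p2 | z[x]xxzzy   read x → write z, move +1, go to p0
p0 | zz[x]xzzy   read x → write _, move -1, go to p2
p2 | z[z]_xzzy   read z → write z, move +1, go to p1
p1 | zz[_]xzzy   read _ → write x, move +1, go to p1
p1 | zzx[x]zzy   read x → write _, move +1, go to p0
p0 | zzx_[z]zy   read z → write x, move -1, go to p0
p0 | zzx[_]xzy   read _ → write z, move +1, go to p2
p2 | zzxz[x]zy   read x → write z, move +1, go to p0
p0 | zzxzz[z]y   read z → write x, move -1, go to p0
p0 | zzxz[z]xy   read z → write x, move -1, go to p0
p0 | zzx[z]xxy   read z → write x, move -1, go to p0
p0 | zz[x]xxxy   read x → write _, move -1, go to p2
p2 | z[z]_xxxy   read z → write z, move +1, go to p1
p1 | zz[_]xxxy   read _ → write x, move +1, go to p1
p1 | zzx[x]xxy   read x → write _, move +1, go to p0
p0 | zzx_[x]xy   read x → write _, move -1, go to p2
p2 | zzx[_]_xy   read _ → write z, move -1, go to p0
p0 | zz[x]z_xy   read x → write _, move -1, go to p2
p2 | z[z]_z_xy   read z → write z, move +1, go to p1
p1 | zz[_]z_xy   read _ → write x, move +1, go to p1
p1 | zzx[z]_xy   read z → write _, move +1, go to p1
p1 | zzx_[_]xy   read _ → write x, move +1, go to p1
p1 | zzx_x[x]y   read x → write _, move +1, go to p0
p0 | zzx_x_[y]   read y → write z, move -1, go to p4
p4 | zzx_x[_]z
The non-blank tape span at halt is zzx_x_z.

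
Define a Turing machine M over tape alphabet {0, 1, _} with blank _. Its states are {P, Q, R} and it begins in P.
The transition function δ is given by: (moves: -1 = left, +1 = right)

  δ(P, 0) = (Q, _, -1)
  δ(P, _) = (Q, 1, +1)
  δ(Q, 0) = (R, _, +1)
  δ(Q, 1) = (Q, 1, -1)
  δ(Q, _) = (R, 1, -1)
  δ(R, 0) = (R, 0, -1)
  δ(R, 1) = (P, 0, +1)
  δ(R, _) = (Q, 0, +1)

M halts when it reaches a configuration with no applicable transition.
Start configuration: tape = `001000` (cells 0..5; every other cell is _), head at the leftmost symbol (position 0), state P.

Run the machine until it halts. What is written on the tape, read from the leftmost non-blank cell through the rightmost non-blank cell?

01__000_001

P | __[0]01000____   read 0 → write _, move -1, go to Q
Q | _[_]_01000____   read _ → write 1, move -1, go to R
R | [_]1_01000____   read _ → write 0, move +1, go to Q
Q | 0[1]_01000____   read 1 → write 1, move -1, go to Q
Q | [0]1_01000____   read 0 → write _, move +1, go to R
R | _[1]_01000____   read 1 → write 0, move +1, go to P
P | _0[_]01000____   read _ → write 1, move +1, go to Q
Q | _01[0]1000____   read 0 → write _, move +1, go to R
R | _01_[1]000____   read 1 → write 0, move +1, go to P
P | _01_0[0]00____   read 0 → write _, move -1, go to Q
Q | _01_[0]_00____   read 0 → write _, move +1, go to R
R | _01__[_]00____   read _ → write 0, move +1, go to Q
Q | _01__0[0]0____   read 0 → write _, move +1, go to R
R | _01__0_[0]____   read 0 → write 0, move -1, go to R
R | _01__0[_]0____   read _ → write 0, move +1, go to Q
Q | _01__00[0]____   read 0 → write _, move +1, go to R
R | _01__00_[_]___   read _ → write 0, move +1, go to Q
Q | _01__00_0[_]__   read _ → write 1, move -1, go to R
R | _01__00_[0]1__   read 0 → write 0, move -1, go to R
R | _01__00[_]01__   read _ → write 0, move +1, go to Q
Q | _01__000[0]1__   read 0 → write _, move +1, go to R
R | _01__000_[1]__   read 1 → write 0, move +1, go to P
P | _01__000_0[_]_   read _ → write 1, move +1, go to Q
Q | _01__000_01[_]   read _ → write 1, move -1, go to R
R | _01__000_0[1]1   read 1 → write 0, move +1, go to P
P | _01__000_00[1]
The non-blank tape span at halt is 01__000_001.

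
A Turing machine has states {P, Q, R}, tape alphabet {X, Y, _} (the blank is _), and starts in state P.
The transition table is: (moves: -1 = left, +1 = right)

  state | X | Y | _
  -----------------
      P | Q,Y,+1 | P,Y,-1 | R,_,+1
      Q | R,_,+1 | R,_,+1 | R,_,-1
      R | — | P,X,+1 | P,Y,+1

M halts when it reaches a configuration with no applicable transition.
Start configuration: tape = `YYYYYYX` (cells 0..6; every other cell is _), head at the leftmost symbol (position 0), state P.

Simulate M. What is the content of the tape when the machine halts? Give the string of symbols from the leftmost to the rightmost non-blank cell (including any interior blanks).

Y_Y_Y_X

P | _[Y]YYYYYX   read Y → write Y, move -1, go to P
P | [_]YYYYYYX   read _ → write _, move +1, go to R
R | _[Y]YYYYYX   read Y → write X, move +1, go to P
P | _X[Y]YYYYX   read Y → write Y, move -1, go to P
P | _[X]YYYYYX   read X → write Y, move +1, go to Q
Q | _Y[Y]YYYYX   read Y → write _, move +1, go to R
R | _Y_[Y]YYYX   read Y → write X, move +1, go to P
P | _Y_X[Y]YYX   read Y → write Y, move -1, go to P
P | _Y_[X]YYYX   read X → write Y, move +1, go to Q
Q | _Y_Y[Y]YYX   read Y → write _, move +1, go to R
R | _Y_Y_[Y]YX   read Y → write X, move +1, go to P
P | _Y_Y_X[Y]X   read Y → write Y, move -1, go to P
P | _Y_Y_[X]YX   read X → write Y, move +1, go to Q
Q | _Y_Y_Y[Y]X   read Y → write _, move +1, go to R
R | _Y_Y_Y_[X]
The non-blank tape span at halt is Y_Y_Y_X.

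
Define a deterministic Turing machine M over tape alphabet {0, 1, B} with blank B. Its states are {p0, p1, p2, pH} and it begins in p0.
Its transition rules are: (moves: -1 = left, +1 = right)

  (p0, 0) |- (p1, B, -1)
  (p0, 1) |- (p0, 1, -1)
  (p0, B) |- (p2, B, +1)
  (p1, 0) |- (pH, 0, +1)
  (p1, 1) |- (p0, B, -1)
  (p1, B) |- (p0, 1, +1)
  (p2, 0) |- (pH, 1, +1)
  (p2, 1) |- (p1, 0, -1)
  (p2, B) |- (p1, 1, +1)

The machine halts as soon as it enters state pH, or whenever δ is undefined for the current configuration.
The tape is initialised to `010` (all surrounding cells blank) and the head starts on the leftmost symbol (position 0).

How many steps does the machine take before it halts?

19

state=p0 head=0 tape=BBB[0]10B   (p0,0)→(p1,B,-1)
state=p1 head=-1 tape=BB[B]B10B   (p1,B)→(p0,1,+1)
state=p0 head=0 tape=BB1[B]10B   (p0,B)→(p2,B,+1)
state=p2 head=1 tape=BB1B[1]0B   (p2,1)→(p1,0,-1)
state=p1 head=0 tape=BB1[B]00B   (p1,B)→(p0,1,+1)
state=p0 head=1 tape=BB11[0]0B   (p0,0)→(p1,B,-1)
state=p1 head=0 tape=BB1[1]B0B   (p1,1)→(p0,B,-1)
state=p0 head=-1 tape=BB[1]BB0B   (p0,1)→(p0,1,-1)
state=p0 head=-2 tape=B[B]1BB0B   (p0,B)→(p2,B,+1)
state=p2 head=-1 tape=BB[1]BB0B   (p2,1)→(p1,0,-1)
state=p1 head=-2 tape=B[B]0BB0B   (p1,B)→(p0,1,+1)
state=p0 head=-1 tape=B1[0]BB0B   (p0,0)→(p1,B,-1)
state=p1 head=-2 tape=B[1]BBB0B   (p1,1)→(p0,B,-1)
state=p0 head=-3 tape=[B]BBBB0B   (p0,B)→(p2,B,+1)
state=p2 head=-2 tape=B[B]BBB0B   (p2,B)→(p1,1,+1)
state=p1 head=-1 tape=B1[B]BB0B   (p1,B)→(p0,1,+1)
state=p0 head=0 tape=B11[B]B0B   (p0,B)→(p2,B,+1)
state=p2 head=1 tape=B11B[B]0B   (p2,B)→(p1,1,+1)
state=p1 head=2 tape=B11B1[0]B   (p1,0)→(pH,0,+1)
state=pH head=3 tape=B11B10[B]
M halts after 19 transitions.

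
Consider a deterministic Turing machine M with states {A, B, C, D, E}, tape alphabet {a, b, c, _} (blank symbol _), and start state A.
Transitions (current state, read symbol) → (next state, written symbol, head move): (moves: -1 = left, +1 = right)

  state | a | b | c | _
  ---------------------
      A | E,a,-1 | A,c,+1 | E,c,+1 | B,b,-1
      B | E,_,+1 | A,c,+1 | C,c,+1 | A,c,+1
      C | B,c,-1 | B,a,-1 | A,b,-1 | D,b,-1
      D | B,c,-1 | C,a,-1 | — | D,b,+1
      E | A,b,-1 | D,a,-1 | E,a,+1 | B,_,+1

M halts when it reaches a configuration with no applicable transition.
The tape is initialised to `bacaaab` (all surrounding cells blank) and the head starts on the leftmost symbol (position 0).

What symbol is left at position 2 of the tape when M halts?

A | _[b]acaaab   read b → write c, move +1, go to A
A | _c[a]caaab   read a → write a, move -1, go to E
E | _[c]acaaab   read c → write a, move +1, go to E
E | _a[a]caaab   read a → write b, move -1, go to A
A | _[a]bcaaab   read a → write a, move -1, go to E
E | [_]abcaaab   read _ → write _, move +1, go to B
B | _[a]bcaaab   read a → write _, move +1, go to E
E | __[b]caaab   read b → write a, move -1, go to D
D | _[_]acaaab   read _ → write b, move +1, go to D
D | _b[a]caaab   read a → write c, move -1, go to B
B | _[b]ccaaab   read b → write c, move +1, go to A
A | _c[c]caaab   read c → write c, move +1, go to E
E | _cc[c]aaab   read c → write a, move +1, go to E
E | _cca[a]aab   read a → write b, move -1, go to A
A | _cc[a]baab   read a → write a, move -1, go to E
E | _c[c]abaab   read c → write a, move +1, go to E
E | _ca[a]baab   read a → write b, move -1, go to A
A | _c[a]bbaab   read a → write a, move -1, go to E
E | _[c]abbaab   read c → write a, move +1, go to E
E | _a[a]bbaab   read a → write b, move -1, go to A
A | _[a]bbbaab   read a → write a, move -1, go to E
E | [_]abbbaab   read _ → write _, move +1, go to B
B | _[a]bbbaab   read a → write _, move +1, go to E
E | __[b]bbaab   read b → write a, move -1, go to D
D | _[_]abbaab   read _ → write b, move +1, go to D
D | _b[a]bbaab   read a → write c, move -1, go to B
B | _[b]cbbaab   read b → write c, move +1, go to A
A | _c[c]bbaab   read c → write c, move +1, go to E
E | _cc[b]baab   read b → write a, move -1, go to D
D | _c[c]abaab
Cell 2 holds a when M halts.

a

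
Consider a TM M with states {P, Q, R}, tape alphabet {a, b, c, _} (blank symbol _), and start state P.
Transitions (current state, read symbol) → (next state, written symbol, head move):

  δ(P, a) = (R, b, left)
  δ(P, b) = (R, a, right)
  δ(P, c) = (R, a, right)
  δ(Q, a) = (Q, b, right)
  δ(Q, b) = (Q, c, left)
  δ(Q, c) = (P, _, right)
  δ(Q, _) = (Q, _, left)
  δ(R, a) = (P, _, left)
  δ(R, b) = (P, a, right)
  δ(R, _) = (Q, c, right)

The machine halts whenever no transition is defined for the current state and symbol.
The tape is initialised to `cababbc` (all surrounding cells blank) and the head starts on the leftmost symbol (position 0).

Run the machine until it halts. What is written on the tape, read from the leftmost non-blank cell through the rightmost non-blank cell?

a_a_aaa

state=P head=0 tape=_[c]ababbc__   (P,c)→(R,a,right)
state=R head=1 tape=_a[a]babbc__   (R,a)→(P,_,left)
state=P head=0 tape=_[a]_babbc__   (P,a)→(R,b,left)
state=R head=-1 tape=[_]b_babbc__   (R,_)→(Q,c,right)
state=Q head=0 tape=c[b]_babbc__   (Q,b)→(Q,c,left)
state=Q head=-1 tape=[c]c_babbc__   (Q,c)→(P,_,right)
state=P head=0 tape=_[c]_babbc__   (P,c)→(R,a,right)
state=R head=1 tape=_a[_]babbc__   (R,_)→(Q,c,right)
state=Q head=2 tape=_ac[b]abbc__   (Q,b)→(Q,c,left)
state=Q head=1 tape=_a[c]cabbc__   (Q,c)→(P,_,right)
state=P head=2 tape=_a_[c]abbc__   (P,c)→(R,a,right)
state=R head=3 tape=_a_a[a]bbc__   (R,a)→(P,_,left)
state=P head=2 tape=_a_[a]_bbc__   (P,a)→(R,b,left)
state=R head=1 tape=_a[_]b_bbc__   (R,_)→(Q,c,right)
state=Q head=2 tape=_ac[b]_bbc__   (Q,b)→(Q,c,left)
state=Q head=1 tape=_a[c]c_bbc__   (Q,c)→(P,_,right)
state=P head=2 tape=_a_[c]_bbc__   (P,c)→(R,a,right)
state=R head=3 tape=_a_a[_]bbc__   (R,_)→(Q,c,right)
state=Q head=4 tape=_a_ac[b]bc__   (Q,b)→(Q,c,left)
state=Q head=3 tape=_a_a[c]cbc__   (Q,c)→(P,_,right)
state=P head=4 tape=_a_a_[c]bc__   (P,c)→(R,a,right)
state=R head=5 tape=_a_a_a[b]c__   (R,b)→(P,a,right)
state=P head=6 tape=_a_a_aa[c]__   (P,c)→(R,a,right)
state=R head=7 tape=_a_a_aaa[_]_   (R,_)→(Q,c,right)
state=Q head=8 tape=_a_a_aaac[_]   (Q,_)→(Q,_,left)
state=Q head=7 tape=_a_a_aaa[c]_   (Q,c)→(P,_,right)
state=P head=8 tape=_a_a_aaa_[_]
The non-blank tape span at halt is a_a_aaa.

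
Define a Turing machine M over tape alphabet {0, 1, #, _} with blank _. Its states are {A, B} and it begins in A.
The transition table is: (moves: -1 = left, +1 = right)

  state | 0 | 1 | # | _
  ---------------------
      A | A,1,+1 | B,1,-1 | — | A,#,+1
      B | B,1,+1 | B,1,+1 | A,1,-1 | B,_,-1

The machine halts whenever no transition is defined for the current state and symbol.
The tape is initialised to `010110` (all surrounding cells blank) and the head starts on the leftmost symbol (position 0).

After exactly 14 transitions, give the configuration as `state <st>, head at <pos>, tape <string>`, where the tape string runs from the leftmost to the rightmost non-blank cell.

state B, head at 6, tape 111111

A | [0]10110_   read 0 → write 1, move +1, go to A
A | 1[1]0110_   read 1 → write 1, move -1, go to B
B | [1]10110_   read 1 → write 1, move +1, go to B
B | 1[1]0110_   read 1 → write 1, move +1, go to B
B | 11[0]110_   read 0 → write 1, move +1, go to B
B | 111[1]10_   read 1 → write 1, move +1, go to B
B | 1111[1]0_   read 1 → write 1, move +1, go to B
B | 11111[0]_   read 0 → write 1, move +1, go to B
B | 111111[_]   read _ → write _, move -1, go to B
B | 11111[1]_   read 1 → write 1, move +1, go to B
B | 111111[_]   read _ → write _, move -1, go to B
B | 11111[1]_   read 1 → write 1, move +1, go to B
B | 111111[_]   read _ → write _, move -1, go to B
B | 11111[1]_   read 1 → write 1, move +1, go to B
B | 111111[_]
After 14 steps: state B, head at 6, tape 111111.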